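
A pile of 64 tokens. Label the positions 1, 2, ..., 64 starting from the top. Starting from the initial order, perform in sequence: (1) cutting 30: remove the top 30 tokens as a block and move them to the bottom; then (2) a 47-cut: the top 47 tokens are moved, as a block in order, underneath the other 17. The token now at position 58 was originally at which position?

Undo the operations in reverse order, starting from position 58:
  undo op 2 (cut 47): 58 ← 41
  undo op 1 (cut 30): 41 ← 7
So the token at position 58 came from original position 7.

7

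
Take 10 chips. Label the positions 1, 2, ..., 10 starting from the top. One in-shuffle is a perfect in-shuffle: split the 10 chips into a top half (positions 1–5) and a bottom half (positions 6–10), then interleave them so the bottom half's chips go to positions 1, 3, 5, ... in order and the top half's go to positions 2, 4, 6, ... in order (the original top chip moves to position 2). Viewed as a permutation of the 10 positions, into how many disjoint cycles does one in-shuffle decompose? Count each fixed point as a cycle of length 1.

Trace each unvisited position around until it returns:
(1 2 4 8 5 10 9 7 3 6)
1 cycle in total.

1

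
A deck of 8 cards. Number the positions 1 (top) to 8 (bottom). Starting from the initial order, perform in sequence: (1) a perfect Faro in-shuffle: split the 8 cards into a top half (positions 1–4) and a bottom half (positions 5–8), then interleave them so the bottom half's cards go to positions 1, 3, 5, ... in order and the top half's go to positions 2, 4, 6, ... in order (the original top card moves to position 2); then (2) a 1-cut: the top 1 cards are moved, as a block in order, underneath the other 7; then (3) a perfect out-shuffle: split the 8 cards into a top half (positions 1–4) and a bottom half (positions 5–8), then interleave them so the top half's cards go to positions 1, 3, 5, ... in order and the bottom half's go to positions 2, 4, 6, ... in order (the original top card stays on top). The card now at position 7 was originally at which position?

Undo the operations in reverse order, starting from position 7:
  undo op 3 (out-shuffle, from top half): 7 ← 4
  undo op 2 (cut 1): 4 ← 5
  undo op 1 (in-shuffle, from bottom half): 5 ← 7
So the card at position 7 came from original position 7.

7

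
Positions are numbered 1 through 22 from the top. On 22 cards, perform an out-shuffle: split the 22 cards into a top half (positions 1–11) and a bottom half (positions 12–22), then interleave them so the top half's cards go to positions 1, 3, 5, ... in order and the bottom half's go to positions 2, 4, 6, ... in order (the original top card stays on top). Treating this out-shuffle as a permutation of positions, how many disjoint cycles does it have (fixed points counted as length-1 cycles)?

7

Trace each unvisited position around until it returns:
(1) (2 3 5 9 17 12) (4 7 13) (6 11 21 20 18 14) (8 15) (10 19 16) (22)
7 cycles in total.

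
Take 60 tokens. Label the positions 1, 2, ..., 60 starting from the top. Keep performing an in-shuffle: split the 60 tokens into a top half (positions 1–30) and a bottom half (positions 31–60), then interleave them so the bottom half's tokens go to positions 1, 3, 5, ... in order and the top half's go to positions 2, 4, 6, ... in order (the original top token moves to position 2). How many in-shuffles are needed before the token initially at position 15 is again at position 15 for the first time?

Follow position 15 under repeated in-shuffles:
15 → 30 → 60 → 59 → 57 → 53 → 45 → 29 → ... → 15 (length 60)
It first returns after 60 in-shuffles.

60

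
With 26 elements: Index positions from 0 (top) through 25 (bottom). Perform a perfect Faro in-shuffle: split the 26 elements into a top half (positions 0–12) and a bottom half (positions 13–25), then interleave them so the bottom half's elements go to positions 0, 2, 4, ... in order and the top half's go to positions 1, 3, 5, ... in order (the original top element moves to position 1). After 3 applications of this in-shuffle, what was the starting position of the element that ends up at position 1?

Work backwards from position 1, undoing one in-shuffle at a time:
1 ← 0 ← 13 ← 6
So the element now at position 1 started at position 6.

6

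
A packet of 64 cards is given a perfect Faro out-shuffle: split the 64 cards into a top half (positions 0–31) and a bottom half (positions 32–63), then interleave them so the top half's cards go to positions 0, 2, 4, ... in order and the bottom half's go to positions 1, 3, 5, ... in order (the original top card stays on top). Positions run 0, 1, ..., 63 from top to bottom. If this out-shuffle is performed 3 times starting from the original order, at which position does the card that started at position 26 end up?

19

Track the card's position through each out-shuffle:
26 → 52 → 41 → 19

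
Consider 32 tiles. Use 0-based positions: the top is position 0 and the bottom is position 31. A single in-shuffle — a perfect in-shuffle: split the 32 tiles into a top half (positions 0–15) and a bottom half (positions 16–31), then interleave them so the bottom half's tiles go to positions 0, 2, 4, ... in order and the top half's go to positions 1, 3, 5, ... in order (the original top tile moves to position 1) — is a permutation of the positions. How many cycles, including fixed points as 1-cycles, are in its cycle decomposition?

4

Trace each unvisited position around until it returns:
(0 1 3 7 15 31 30 28 24 16) (2 5 11 23 14 29 26 20 8 17) (4 9 19 6 13 27 22 12 25 18) (10 21)
4 cycles in total.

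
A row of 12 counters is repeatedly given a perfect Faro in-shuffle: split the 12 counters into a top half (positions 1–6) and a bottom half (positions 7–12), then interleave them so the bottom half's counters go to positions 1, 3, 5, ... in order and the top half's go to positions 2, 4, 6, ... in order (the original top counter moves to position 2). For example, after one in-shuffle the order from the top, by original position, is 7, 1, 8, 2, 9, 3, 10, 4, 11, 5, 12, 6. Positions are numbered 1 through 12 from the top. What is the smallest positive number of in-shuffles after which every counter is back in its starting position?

12

The in-shuffle permutes the 12 positions with cycle lengths [12].
Every counter is home exactly when every cycle has completed a whole number of laps, i.e. after lcm(12) = 12 in-shuffles.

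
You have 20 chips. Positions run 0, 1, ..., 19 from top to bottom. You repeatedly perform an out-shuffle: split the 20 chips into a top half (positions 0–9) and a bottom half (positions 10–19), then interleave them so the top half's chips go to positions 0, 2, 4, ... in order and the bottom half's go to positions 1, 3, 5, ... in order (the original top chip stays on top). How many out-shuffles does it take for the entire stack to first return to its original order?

18

The out-shuffle permutes the 20 positions with cycle lengths [1, 1, 18].
Every chip is home exactly when every cycle has completed a whole number of laps, i.e. after lcm(1, 18) = 18 out-shuffles.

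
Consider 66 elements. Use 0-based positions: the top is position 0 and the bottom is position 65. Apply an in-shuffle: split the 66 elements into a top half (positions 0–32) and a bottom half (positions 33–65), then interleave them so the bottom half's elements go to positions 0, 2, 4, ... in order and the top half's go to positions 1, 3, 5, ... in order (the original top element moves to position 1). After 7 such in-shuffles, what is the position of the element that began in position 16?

31

Track the element's position through each in-shuffle:
16 → 33 → 0 → 1 → 3 → 7 → 15 → 31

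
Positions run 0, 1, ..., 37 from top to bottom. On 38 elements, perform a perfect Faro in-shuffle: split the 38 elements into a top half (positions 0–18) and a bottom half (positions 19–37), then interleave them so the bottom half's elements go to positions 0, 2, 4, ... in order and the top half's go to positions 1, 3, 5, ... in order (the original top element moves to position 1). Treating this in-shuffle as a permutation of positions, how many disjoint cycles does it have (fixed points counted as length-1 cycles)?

Trace each unvisited position around until it returns:
(0 1 3 7 15 31 ... len 12) (2 5 11 23 8 17 ... len 12) (6 13 27 16 33 28 ... len 12) (12 25)
4 cycles in total.

4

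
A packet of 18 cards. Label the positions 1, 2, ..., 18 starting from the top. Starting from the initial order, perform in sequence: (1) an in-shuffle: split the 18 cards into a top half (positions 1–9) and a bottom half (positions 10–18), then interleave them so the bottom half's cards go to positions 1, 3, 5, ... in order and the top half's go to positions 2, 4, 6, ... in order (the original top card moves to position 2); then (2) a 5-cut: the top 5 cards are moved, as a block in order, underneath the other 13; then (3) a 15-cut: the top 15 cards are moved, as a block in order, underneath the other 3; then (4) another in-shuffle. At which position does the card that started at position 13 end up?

10

Track the card from position 13 forward through each operation:
  after op 1 (in-shuffle): 13 → 7
  after op 2 (cut 5): 7 → 2
  after op 3 (cut 15): 2 → 5
  after op 4 (in-shuffle): 5 → 10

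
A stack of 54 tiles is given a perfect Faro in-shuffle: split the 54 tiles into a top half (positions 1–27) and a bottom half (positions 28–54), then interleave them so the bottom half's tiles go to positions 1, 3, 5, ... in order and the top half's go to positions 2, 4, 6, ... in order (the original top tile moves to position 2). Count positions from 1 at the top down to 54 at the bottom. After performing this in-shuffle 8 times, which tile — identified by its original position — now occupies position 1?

26

Work backwards from position 1, undoing one in-shuffle at a time:
1 ← 28 ← 14 ← 7 ← 31 ← 43 ← 49 ← 52 ← 26
So the tile now at position 1 started at position 26.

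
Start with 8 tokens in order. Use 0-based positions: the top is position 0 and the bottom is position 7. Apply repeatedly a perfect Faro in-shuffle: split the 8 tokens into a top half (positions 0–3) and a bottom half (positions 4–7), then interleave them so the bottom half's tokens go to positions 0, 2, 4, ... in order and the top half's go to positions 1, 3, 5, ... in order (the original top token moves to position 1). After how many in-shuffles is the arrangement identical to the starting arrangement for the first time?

6

The in-shuffle permutes the 8 positions with cycle lengths [2, 6].
Every token is home exactly when every cycle has completed a whole number of laps, i.e. after lcm(2, 6) = 6 in-shuffles.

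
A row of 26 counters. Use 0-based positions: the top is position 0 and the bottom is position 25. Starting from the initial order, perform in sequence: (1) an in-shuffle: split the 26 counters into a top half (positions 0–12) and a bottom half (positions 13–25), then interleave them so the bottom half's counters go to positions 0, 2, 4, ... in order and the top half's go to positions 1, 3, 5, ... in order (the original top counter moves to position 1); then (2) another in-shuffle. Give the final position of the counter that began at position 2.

Track the counter from position 2 forward through each operation:
  after op 1 (in-shuffle): 2 → 5
  after op 2 (in-shuffle): 5 → 11

11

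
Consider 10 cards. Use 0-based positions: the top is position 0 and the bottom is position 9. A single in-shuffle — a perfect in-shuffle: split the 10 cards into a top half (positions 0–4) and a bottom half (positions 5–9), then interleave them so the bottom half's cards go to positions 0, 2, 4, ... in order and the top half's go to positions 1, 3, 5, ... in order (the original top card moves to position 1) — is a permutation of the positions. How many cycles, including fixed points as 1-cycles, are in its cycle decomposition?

Trace each unvisited position around until it returns:
(0 1 3 7 4 9 8 6 2 5)
1 cycle in total.

1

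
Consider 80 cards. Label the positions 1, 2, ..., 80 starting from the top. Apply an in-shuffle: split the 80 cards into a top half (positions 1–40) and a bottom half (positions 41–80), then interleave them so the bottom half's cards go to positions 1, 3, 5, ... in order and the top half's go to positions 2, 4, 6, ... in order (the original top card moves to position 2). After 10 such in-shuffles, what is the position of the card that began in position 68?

53

Track the card's position through each in-shuffle:
68 → 55 → 29 → 58 → 35 → 70 → 59 → 37 → 74 → 67 → 53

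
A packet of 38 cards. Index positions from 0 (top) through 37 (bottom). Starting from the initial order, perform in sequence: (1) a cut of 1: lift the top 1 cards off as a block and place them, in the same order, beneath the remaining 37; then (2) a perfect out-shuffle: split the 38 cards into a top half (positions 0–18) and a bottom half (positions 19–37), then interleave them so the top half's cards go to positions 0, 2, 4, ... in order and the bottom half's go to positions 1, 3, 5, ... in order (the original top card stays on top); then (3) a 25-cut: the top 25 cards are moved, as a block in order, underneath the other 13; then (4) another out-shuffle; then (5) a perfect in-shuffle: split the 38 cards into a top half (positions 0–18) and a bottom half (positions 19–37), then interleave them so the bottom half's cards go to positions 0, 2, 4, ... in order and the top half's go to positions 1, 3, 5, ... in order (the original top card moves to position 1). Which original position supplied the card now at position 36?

Undo the operations in reverse order, starting from position 36:
  undo op 5 (in-shuffle, from bottom half): 36 ← 37
  undo op 4 (out-shuffle, from bottom half): 37 ← 37
  undo op 3 (cut 25): 37 ← 24
  undo op 2 (out-shuffle, from top half): 24 ← 12
  undo op 1 (cut 1): 12 ← 13
So the card at position 36 came from original position 13.

13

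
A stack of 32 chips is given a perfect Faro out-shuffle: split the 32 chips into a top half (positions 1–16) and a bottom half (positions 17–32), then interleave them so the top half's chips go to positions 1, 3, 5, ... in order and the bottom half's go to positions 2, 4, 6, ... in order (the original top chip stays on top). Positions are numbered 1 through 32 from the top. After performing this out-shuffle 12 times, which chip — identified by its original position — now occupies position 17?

5

Work backwards from position 17, undoing one out-shuffle at a time:
17 ← 9 ← 5 ← 3 ← 2 ← 17 ← 9 ← 5 ← 3 ← 2 ← 17 ← 9 ← 5
So the chip now at position 17 started at position 5.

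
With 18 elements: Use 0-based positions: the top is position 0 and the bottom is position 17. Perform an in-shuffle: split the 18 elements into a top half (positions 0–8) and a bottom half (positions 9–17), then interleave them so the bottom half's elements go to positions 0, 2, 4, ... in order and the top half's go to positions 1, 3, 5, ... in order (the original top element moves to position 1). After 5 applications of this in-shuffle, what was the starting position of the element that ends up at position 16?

12

Work backwards from position 16, undoing one in-shuffle at a time:
16 ← 17 ← 8 ← 13 ← 6 ← 12
So the element now at position 16 started at position 12.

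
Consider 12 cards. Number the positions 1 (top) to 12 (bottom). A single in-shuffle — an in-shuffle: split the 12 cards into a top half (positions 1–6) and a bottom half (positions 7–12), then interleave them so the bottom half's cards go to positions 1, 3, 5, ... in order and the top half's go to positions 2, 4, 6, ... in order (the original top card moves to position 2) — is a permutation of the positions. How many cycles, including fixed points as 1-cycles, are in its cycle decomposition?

Trace each unvisited position around until it returns:
(1 2 4 8 3 6 ... len 12)
1 cycle in total.

1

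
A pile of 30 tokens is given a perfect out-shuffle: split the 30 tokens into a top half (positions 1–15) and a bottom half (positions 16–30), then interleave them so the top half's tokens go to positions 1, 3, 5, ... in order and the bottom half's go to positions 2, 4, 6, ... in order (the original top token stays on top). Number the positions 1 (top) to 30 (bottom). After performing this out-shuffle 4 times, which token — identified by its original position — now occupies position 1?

1

Work backwards from position 1, undoing one out-shuffle at a time:
1 ← 1 ← 1 ← 1 ← 1
So the token now at position 1 started at position 1.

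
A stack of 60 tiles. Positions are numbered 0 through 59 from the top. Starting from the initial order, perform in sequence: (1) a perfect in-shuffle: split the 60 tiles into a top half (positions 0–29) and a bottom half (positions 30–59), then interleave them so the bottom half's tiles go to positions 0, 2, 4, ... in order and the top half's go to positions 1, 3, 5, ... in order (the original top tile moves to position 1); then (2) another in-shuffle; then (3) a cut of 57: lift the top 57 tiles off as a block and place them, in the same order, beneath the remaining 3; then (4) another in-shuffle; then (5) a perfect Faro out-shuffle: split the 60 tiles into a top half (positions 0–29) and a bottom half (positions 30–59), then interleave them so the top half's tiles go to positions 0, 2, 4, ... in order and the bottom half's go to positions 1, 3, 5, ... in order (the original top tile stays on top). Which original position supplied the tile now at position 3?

Undo the operations in reverse order, starting from position 3:
  undo op 5 (out-shuffle, from bottom half): 3 ← 31
  undo op 4 (in-shuffle, from top half): 31 ← 15
  undo op 3 (cut 57): 15 ← 12
  undo op 2 (in-shuffle, from bottom half): 12 ← 36
  undo op 1 (in-shuffle, from bottom half): 36 ← 48
So the tile at position 3 came from original position 48.

48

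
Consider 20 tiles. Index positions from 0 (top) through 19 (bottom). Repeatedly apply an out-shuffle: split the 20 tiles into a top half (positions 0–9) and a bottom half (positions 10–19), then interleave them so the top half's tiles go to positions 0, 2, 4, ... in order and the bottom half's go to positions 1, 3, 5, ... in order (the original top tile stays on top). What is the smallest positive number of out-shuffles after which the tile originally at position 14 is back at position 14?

Follow position 14 under repeated out-shuffles:
14 → 9 → 18 → 17 → 15 → 11 → 3 → 6 → 12 → 5 → 10 → 1 → 2 → 4 → 8 → 16 → 13 → 7 → 14
It first returns after 18 out-shuffles.

18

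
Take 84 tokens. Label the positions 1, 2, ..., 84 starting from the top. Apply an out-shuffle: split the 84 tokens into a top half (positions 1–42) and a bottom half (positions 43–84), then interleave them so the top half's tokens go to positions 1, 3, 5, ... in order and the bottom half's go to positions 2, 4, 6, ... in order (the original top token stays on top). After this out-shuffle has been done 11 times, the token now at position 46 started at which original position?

Work backwards from position 46, undoing one out-shuffle at a time:
46 ← 65 ← 33 ← 17 ← 9 ← 5 ← 3 ← 2 ← 43 ← 22 ← 53 ← 27
So the token now at position 46 started at position 27.

27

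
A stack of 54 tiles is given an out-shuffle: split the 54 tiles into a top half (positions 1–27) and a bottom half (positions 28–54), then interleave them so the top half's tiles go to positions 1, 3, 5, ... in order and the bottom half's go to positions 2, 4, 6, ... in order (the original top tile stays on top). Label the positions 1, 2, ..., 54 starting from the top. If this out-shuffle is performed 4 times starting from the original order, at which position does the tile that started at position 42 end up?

21

Track the tile's position through each out-shuffle:
42 → 30 → 6 → 11 → 21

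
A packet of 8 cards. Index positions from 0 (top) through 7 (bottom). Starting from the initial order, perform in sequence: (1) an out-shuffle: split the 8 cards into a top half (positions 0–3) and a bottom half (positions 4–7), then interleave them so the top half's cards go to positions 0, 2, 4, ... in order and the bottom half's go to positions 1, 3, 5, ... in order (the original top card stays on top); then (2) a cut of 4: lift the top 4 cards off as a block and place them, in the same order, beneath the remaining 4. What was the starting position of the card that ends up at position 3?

7

Undo the operations in reverse order, starting from position 3:
  undo op 2 (cut 4): 3 ← 7
  undo op 1 (out-shuffle, from bottom half): 7 ← 7
So the card at position 3 came from original position 7.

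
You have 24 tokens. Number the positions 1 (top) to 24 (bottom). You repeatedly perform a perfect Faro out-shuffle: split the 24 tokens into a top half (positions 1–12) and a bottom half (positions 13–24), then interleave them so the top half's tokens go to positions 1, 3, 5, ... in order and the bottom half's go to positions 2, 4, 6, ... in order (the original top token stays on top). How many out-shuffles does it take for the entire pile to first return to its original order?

The out-shuffle permutes the 24 positions with cycle lengths [1, 1, 11, 11].
Every token is home exactly when every cycle has completed a whole number of laps, i.e. after lcm(1, 11) = 11 out-shuffles.

11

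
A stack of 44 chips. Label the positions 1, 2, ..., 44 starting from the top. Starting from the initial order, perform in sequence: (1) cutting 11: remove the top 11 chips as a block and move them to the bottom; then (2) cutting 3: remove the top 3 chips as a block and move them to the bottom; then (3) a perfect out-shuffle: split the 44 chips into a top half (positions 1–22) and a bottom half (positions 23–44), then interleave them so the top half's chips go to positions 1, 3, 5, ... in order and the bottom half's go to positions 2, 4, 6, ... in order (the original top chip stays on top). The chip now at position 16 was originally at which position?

44

Undo the operations in reverse order, starting from position 16:
  undo op 3 (out-shuffle, from bottom half): 16 ← 30
  undo op 2 (cut 3): 30 ← 33
  undo op 1 (cut 11): 33 ← 44
So the chip at position 16 came from original position 44.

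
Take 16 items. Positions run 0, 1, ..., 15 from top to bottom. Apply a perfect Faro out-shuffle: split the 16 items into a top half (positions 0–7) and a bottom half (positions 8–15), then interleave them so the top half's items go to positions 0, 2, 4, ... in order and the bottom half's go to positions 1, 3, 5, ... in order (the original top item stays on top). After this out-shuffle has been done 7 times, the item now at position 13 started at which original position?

Work backwards from position 13, undoing one out-shuffle at a time:
13 ← 14 ← 7 ← 11 ← 13 ← 14 ← 7 ← 11
So the item now at position 13 started at position 11.

11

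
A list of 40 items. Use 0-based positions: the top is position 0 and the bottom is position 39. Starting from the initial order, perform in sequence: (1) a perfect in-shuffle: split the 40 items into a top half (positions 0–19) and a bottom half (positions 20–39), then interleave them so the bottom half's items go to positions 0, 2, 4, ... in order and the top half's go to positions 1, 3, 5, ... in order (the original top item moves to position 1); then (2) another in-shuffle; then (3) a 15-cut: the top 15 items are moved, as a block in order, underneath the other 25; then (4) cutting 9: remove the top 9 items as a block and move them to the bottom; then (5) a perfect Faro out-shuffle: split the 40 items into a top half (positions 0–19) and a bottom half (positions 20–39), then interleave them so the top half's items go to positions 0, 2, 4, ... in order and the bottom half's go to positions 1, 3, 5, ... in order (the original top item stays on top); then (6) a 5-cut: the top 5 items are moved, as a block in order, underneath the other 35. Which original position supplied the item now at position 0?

11

Undo the operations in reverse order, starting from position 0:
  undo op 6 (cut 5): 0 ← 5
  undo op 5 (out-shuffle, from bottom half): 5 ← 22
  undo op 4 (cut 9): 22 ← 31
  undo op 3 (cut 15): 31 ← 6
  undo op 2 (in-shuffle, from bottom half): 6 ← 23
  undo op 1 (in-shuffle, from top half): 23 ← 11
So the item at position 0 came from original position 11.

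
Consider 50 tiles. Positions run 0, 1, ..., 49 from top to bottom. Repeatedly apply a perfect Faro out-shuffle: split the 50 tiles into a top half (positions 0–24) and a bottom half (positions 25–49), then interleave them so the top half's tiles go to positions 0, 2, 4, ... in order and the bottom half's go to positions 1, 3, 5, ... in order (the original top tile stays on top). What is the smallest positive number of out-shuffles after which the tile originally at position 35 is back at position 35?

3

Follow position 35 under repeated out-shuffles:
35 → 21 → 42 → 35
It first returns after 3 out-shuffles.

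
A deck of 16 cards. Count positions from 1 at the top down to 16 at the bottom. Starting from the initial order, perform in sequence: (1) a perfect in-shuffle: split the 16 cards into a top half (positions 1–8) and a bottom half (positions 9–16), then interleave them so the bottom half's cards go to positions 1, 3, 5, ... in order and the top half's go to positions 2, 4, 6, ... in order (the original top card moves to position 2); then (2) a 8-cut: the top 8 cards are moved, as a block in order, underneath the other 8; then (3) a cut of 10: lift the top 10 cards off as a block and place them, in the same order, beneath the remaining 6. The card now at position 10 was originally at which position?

Undo the operations in reverse order, starting from position 10:
  undo op 3 (cut 10): 10 ← 4
  undo op 2 (cut 8): 4 ← 12
  undo op 1 (in-shuffle, from top half): 12 ← 6
So the card at position 10 came from original position 6.

6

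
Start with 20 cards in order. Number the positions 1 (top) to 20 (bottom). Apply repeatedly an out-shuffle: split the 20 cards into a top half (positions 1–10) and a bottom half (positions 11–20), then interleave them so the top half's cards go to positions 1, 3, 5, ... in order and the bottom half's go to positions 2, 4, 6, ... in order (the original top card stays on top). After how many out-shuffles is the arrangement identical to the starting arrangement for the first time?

The out-shuffle permutes the 20 positions with cycle lengths [1, 1, 18].
Every card is home exactly when every cycle has completed a whole number of laps, i.e. after lcm(1, 18) = 18 out-shuffles.

18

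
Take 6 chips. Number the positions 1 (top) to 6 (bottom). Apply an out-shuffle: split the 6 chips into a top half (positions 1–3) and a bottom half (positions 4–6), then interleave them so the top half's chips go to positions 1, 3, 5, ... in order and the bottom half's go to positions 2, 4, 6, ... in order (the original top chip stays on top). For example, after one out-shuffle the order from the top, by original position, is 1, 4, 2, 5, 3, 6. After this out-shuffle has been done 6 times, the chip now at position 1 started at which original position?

1

Work backwards from position 1, undoing one out-shuffle at a time:
1 ← 1 ← 1 ← 1 ← 1 ← 1 ← 1
So the chip now at position 1 started at position 1.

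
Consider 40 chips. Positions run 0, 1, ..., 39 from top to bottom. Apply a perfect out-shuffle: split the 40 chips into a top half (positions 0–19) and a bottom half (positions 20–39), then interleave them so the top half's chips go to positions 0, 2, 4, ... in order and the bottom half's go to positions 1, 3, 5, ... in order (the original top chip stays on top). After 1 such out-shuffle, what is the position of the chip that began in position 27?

15

Track the chip's position through each out-shuffle:
27 → 15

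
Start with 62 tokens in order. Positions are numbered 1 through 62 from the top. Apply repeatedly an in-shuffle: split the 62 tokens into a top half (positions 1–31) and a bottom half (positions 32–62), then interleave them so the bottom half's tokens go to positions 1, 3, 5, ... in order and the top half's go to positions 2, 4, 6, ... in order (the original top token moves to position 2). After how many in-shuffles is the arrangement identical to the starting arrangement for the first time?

6

The in-shuffle permutes the 62 positions with cycle lengths [2, 3, 3, 6, 6, 6, 6, 6, 6, 6, 6, 6].
Every token is home exactly when every cycle has completed a whole number of laps, i.e. after lcm(2, 3, 6) = 6 in-shuffles.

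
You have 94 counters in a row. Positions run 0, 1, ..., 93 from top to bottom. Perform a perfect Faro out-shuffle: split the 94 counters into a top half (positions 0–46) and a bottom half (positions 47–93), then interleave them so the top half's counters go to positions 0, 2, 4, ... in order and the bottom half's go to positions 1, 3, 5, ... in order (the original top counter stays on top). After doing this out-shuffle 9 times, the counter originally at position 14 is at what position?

Track the counter's position through each out-shuffle:
14 → 28 → 56 → 19 → 38 → 76 → 59 → 25 → 50 → 7

7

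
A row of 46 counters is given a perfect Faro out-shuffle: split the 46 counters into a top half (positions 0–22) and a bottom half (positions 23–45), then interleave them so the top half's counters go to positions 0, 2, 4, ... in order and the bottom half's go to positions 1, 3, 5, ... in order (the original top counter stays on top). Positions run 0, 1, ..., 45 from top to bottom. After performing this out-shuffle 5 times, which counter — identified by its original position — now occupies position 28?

29

Work backwards from position 28, undoing one out-shuffle at a time:
28 ← 14 ← 7 ← 26 ← 13 ← 29
So the counter now at position 28 started at position 29.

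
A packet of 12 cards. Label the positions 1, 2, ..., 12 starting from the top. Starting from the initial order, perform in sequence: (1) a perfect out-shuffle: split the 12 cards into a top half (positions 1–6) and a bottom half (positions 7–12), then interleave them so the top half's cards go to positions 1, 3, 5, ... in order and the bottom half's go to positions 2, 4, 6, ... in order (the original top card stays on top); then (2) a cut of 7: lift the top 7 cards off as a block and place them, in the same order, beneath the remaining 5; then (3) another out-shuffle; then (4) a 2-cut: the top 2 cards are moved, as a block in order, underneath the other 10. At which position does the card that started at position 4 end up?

Track the card from position 4 forward through each operation:
  after op 1 (out-shuffle): 4 → 7
  after op 2 (cut 7): 7 → 12
  after op 3 (out-shuffle): 12 → 12
  after op 4 (cut 2): 12 → 10

10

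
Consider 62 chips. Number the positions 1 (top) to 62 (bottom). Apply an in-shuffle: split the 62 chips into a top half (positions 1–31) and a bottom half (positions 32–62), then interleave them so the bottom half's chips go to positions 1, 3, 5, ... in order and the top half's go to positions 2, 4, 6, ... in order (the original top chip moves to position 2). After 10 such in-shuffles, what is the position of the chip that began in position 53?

29

Track the chip's position through each in-shuffle:
53 → 43 → 23 → 46 → 29 → 58 → 53 → 43 → 23 → 46 → 29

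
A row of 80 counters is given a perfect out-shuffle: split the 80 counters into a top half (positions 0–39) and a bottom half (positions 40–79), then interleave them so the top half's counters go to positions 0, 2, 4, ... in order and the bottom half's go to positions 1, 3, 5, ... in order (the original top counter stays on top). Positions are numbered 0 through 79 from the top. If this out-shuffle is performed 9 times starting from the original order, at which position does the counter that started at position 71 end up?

12

Track the counter's position through each out-shuffle:
71 → 63 → 47 → 15 → 30 → 60 → 41 → 3 → 6 → 12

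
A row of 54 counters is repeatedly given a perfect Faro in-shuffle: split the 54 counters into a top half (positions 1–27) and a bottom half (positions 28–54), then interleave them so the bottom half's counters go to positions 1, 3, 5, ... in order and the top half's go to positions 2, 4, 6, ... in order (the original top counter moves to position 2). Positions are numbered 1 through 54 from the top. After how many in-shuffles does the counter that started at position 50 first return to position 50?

10

Follow position 50 under repeated in-shuffles:
50 → 45 → 35 → 15 → 30 → 5 → 10 → 20 → 40 → 25 → 50
It first returns after 10 in-shuffles.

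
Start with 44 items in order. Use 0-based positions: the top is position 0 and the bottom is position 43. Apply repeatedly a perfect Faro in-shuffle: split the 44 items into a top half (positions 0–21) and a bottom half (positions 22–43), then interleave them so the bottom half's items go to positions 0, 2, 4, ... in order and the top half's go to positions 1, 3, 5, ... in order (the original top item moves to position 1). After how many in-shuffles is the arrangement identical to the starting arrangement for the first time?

12

The in-shuffle permutes the 44 positions with cycle lengths [2, 4, 4, 4, 6, 12, 12].
Every item is home exactly when every cycle has completed a whole number of laps, i.e. after lcm(2, 4, 6, 12) = 12 in-shuffles.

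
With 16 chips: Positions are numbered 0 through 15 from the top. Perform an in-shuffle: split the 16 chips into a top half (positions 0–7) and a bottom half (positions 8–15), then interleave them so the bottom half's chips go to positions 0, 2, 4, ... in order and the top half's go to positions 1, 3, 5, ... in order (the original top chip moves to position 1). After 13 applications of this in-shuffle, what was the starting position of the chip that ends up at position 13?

Work backwards from position 13, undoing one in-shuffle at a time:
13 ← 6 ← 11 ← 5 ← 2 ← ... ← 9 (13 steps).
So the chip now at position 13 started at position 9.

9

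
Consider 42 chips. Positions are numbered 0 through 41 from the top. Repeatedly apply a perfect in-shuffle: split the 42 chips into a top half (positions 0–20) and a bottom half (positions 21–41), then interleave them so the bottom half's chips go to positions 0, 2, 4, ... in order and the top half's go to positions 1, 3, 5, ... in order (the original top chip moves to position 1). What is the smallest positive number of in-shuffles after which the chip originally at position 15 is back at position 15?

Follow position 15 under repeated in-shuffles:
15 → 31 → 20 → 41 → 40 → 38 → 34 → 26 → 10 → 21 → 0 → 1 → 3 → 7 → 15
It first returns after 14 in-shuffles.

14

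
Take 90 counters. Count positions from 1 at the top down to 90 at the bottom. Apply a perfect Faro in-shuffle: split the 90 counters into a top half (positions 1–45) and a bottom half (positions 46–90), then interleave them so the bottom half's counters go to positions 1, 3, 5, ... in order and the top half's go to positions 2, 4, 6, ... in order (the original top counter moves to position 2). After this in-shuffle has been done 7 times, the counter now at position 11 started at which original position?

79

Work backwards from position 11, undoing one in-shuffle at a time:
11 ← 51 ← 71 ← 81 ← 86 ← 43 ← 67 ← 79
So the counter now at position 11 started at position 79.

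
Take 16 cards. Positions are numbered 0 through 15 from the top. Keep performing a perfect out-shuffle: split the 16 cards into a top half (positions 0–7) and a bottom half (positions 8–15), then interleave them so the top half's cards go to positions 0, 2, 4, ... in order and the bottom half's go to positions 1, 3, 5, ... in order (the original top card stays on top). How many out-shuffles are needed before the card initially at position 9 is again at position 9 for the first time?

4

Follow position 9 under repeated out-shuffles:
9 → 3 → 6 → 12 → 9
It first returns after 4 out-shuffles.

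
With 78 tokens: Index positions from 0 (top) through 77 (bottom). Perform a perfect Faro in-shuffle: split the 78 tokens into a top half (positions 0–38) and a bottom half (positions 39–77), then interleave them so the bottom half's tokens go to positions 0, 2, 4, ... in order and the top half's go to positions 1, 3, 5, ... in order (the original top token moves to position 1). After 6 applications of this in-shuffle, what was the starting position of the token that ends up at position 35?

Work backwards from position 35, undoing one in-shuffle at a time:
35 ← 17 ← 8 ← 43 ← 21 ← 10 ← 44
So the token now at position 35 started at position 44.

44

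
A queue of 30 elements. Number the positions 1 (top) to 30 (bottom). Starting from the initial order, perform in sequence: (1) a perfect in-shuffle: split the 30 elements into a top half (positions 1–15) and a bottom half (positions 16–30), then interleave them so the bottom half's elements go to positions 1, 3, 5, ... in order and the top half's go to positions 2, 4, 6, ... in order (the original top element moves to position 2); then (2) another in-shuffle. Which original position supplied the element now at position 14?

Undo the operations in reverse order, starting from position 14:
  undo op 2 (in-shuffle, from top half): 14 ← 7
  undo op 1 (in-shuffle, from bottom half): 7 ← 19
So the element at position 14 came from original position 19.

19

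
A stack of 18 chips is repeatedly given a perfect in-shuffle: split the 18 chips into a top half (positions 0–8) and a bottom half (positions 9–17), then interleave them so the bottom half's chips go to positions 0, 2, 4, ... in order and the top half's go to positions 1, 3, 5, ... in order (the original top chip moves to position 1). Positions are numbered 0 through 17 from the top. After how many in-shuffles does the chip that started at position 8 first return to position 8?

Follow position 8 under repeated in-shuffles:
8 → 17 → 16 → 14 → 10 → 2 → 5 → 11 → 4 → 9 → 0 → 1 → 3 → 7 → 15 → 12 → 6 → 13 → 8
It first returns after 18 in-shuffles.

18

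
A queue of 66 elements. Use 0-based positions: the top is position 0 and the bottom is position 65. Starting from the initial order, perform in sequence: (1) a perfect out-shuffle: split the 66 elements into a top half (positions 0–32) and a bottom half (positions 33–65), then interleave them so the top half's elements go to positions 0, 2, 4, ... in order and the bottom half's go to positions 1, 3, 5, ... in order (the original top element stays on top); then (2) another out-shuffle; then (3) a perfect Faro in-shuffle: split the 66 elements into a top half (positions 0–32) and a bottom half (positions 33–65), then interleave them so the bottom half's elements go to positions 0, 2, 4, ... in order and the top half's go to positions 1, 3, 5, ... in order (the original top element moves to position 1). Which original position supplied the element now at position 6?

Undo the operations in reverse order, starting from position 6:
  undo op 3 (in-shuffle, from bottom half): 6 ← 36
  undo op 2 (out-shuffle, from top half): 36 ← 18
  undo op 1 (out-shuffle, from top half): 18 ← 9
So the element at position 6 came from original position 9.

9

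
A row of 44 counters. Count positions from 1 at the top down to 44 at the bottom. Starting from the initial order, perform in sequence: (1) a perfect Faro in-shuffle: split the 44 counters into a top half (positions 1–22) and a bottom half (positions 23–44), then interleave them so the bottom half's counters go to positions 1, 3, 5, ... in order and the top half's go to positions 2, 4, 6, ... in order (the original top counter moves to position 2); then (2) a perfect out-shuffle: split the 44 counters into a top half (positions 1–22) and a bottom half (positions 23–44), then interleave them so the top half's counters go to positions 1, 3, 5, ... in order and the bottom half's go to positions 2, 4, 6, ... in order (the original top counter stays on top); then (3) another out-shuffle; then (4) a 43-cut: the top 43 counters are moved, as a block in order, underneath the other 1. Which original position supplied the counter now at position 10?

24

Undo the operations in reverse order, starting from position 10:
  undo op 4 (cut 43): 10 ← 9
  undo op 3 (out-shuffle, from top half): 9 ← 5
  undo op 2 (out-shuffle, from top half): 5 ← 3
  undo op 1 (in-shuffle, from bottom half): 3 ← 24
So the counter at position 10 came from original position 24.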